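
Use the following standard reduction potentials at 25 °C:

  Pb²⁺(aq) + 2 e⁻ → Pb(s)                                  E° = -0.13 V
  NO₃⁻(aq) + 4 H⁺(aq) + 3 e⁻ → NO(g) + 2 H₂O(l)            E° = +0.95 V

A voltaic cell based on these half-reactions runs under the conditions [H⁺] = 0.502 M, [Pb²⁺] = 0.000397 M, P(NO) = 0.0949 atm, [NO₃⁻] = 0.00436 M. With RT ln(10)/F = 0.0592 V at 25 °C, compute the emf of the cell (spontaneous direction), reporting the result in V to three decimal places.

+1.131 V

NO₃⁻/NO is the cathode (higher E°), Pb²⁺/Pb the anode: E°cell = +0.95 − (-0.13) = +1.08 V, n = 6.
Overall: 2 NO₃⁻(aq) + 8 H⁺(aq) + 3 Pb(s) → 2 NO(g) + 4 H₂O(l) + 3 Pb²⁺(aq)
Q = P(NO)^2·[Pb²⁺]^3 / ([NO₃⁻]^2·[H⁺]^8); log Q = -5.134.
E = E° − (0.0592/n) log Q = +1.08 − (0.0592/6)(-5.134) = +1.131 V.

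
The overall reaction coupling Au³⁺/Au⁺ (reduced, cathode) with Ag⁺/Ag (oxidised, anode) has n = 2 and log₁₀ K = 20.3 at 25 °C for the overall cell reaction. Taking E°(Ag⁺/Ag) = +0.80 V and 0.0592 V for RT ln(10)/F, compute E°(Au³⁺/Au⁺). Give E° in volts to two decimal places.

+1.40 V

E°cell = (0.0592/n)·log K = (0.0592/2)(20.3) = +0.601 V.
Since Au³⁺/Au⁺ is the cathode and Ag⁺/Ag the anode, E°cell = E°(Au³⁺/Au⁺) − E°(Ag⁺/Ag).
So E°(Au³⁺/Au⁺) = E°cell + E°(Ag⁺/Ag) = +0.601 + (+0.80) = +1.40 V.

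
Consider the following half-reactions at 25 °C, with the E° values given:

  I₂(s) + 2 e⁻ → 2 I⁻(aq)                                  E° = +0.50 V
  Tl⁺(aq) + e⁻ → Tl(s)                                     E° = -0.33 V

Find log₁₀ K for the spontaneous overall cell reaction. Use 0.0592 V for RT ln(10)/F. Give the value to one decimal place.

28.0

Cathode: I₂/I⁻; anode: Tl⁺/Tl. E°cell = +0.83 V, n = 2.
log K = nE°cell / 0.0592 = (2)(+0.83) / 0.0592 = 28.0.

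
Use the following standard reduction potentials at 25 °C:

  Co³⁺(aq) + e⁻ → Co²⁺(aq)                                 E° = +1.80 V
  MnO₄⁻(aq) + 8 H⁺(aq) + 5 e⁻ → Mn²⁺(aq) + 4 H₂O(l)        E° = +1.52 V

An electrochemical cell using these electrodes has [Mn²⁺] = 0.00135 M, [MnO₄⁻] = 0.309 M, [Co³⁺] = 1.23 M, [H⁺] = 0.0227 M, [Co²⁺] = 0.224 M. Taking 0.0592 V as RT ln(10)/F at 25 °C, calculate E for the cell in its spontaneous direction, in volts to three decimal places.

Co³⁺/Co²⁺ is the cathode (higher E°), MnO₄⁻/Mn²⁺ the anode: E°cell = +1.80 − (+1.52) = +0.28 V, n = 5.
Overall: 5 Co³⁺(aq) + Mn²⁺(aq) + 4 H₂O(l) → 5 Co²⁺(aq) + MnO₄⁻(aq) + 8 H⁺(aq)
Q = [Co²⁺]^5·[MnO₄⁻]·[H⁺]^8 / ([Co³⁺]^5·[Mn²⁺]); log Q = -14.490.
E = E° − (0.0592/n) log Q = +0.28 − (0.0592/5)(-14.490) = +0.452 V.

+0.452 V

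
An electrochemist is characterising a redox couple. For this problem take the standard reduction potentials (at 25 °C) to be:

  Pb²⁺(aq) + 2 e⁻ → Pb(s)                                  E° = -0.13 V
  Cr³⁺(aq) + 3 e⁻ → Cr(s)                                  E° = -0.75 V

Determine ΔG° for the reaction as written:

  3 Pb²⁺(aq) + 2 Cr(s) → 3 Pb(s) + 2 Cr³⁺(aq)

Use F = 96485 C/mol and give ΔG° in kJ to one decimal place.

As written, Pb²⁺/Pb is reduced (cathode) and Cr³⁺/Cr is oxidised (anode), so E°cell = (-0.13) − (-0.75) = +0.62 V.
Balancing electrons gives n = 6.
ΔG° = −nFE° = −(6)(96485)(+0.62) = -358,924 J = -358.9 kJ.

-358.9 kJ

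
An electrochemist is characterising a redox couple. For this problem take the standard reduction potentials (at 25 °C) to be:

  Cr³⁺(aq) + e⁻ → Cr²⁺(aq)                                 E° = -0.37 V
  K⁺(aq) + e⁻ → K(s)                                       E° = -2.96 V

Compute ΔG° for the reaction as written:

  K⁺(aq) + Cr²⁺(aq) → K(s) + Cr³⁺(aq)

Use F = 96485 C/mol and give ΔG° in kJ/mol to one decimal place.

+249.9 kJ/mol

As written, K⁺/K is reduced (cathode) and Cr³⁺/Cr²⁺ is oxidised (anode), so E°cell = (-2.96) − (-0.37) = -2.59 V.
Balancing electrons gives n = 1.
ΔG° = −nFE° = −(1)(96485)(-2.59) = 249,896 J = +249.9 kJ/mol.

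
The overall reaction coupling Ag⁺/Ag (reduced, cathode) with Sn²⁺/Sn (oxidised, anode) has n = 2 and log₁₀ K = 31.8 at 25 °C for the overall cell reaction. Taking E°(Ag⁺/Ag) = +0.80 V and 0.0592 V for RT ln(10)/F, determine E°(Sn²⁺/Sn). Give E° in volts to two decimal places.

E°cell = (0.0592/n)·log K = (0.0592/2)(31.8) = +0.941 V.
Since Ag⁺/Ag is the cathode and Sn²⁺/Sn the anode, E°cell = E°(Ag⁺/Ag) − E°(Sn²⁺/Sn).
So E°(Sn²⁺/Sn) = E°(Ag⁺/Ag) − E°cell = (+0.80) − (+0.941) = -0.14 V.

-0.14 V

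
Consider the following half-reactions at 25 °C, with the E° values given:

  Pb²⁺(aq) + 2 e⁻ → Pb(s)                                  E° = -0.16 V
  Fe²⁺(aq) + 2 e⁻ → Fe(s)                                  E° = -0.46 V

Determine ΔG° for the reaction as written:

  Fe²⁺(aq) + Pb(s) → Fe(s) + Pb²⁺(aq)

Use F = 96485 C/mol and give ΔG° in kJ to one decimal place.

+57.9 kJ

As written, Fe²⁺/Fe is reduced (cathode) and Pb²⁺/Pb is oxidised (anode), so E°cell = (-0.46) − (-0.16) = -0.30 V.
Balancing electrons gives n = 2.
ΔG° = −nFE° = −(2)(96485)(-0.30) = 57,891 J = +57.9 kJ.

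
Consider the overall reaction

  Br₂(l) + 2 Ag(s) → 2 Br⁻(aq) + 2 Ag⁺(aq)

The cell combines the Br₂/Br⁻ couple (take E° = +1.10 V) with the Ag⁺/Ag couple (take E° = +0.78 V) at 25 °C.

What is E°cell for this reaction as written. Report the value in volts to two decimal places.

The Br₂/Br⁻ couple has the higher reduction potential, so it is the cathode; Ag⁺/Ag is oxidised at the anode.
E°cell = E°(cathode) − E°(anode) = (+1.10) − (+0.78) = +0.32 V.

+0.32 V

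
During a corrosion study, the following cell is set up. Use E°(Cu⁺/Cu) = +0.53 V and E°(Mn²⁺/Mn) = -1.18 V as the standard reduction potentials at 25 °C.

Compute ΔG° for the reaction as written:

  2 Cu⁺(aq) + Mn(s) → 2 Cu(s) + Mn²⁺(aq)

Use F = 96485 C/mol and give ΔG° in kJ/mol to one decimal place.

-330.0 kJ/mol

As written, Cu⁺/Cu is reduced (cathode) and Mn²⁺/Mn is oxidised (anode), so E°cell = (+0.53) − (-1.18) = +1.71 V.
Balancing electrons gives n = 2.
ΔG° = −nFE° = −(2)(96485)(+1.71) = -329,979 J = -330.0 kJ/mol.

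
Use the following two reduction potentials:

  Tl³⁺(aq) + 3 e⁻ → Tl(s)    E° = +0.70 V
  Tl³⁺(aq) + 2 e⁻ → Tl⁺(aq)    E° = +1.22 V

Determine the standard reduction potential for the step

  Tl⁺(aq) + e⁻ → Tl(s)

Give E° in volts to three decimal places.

-0.340 V

Sequential free energies add, so n₃E°₃ = n₁E°₁ + n₂E°₂.
With n₃ = 3, and the known step contributing 2×(+1.22) V, the unknown satisfies 1·E° = 3×(+0.70) − 2×(+1.22) = -0.340.
E° = -0.340 / 1 = -0.340 V.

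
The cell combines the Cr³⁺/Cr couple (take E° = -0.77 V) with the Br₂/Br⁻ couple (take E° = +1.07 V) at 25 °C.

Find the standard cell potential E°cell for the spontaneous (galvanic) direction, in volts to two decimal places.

The Br₂/Br⁻ couple has the higher reduction potential, so it is the cathode; Cr³⁺/Cr is oxidised at the anode.
E°cell = E°(cathode) − E°(anode) = (+1.07) − (-0.77) = +1.84 V.

+1.84 V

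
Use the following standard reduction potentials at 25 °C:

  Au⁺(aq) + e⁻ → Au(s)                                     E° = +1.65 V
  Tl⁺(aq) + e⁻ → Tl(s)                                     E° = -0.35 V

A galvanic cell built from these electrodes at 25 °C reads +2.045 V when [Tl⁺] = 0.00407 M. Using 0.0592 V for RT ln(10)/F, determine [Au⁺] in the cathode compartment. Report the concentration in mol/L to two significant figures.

Au⁺/Au is the cathode, Tl⁺/Tl the anode: E°cell = +2.00 V, n = 1.
Overall reaction: Au⁺(aq) + Tl(s) → Au(s) + Tl⁺(aq); Q = [Tl⁺]^1/[Au⁺]^1.
From E = E° − (0.0592/n) log Q: log Q = (E° − E)·n/0.0592 = (+2.00 − (+2.045))·1/0.0592 = -0.7601.
So 1·log[Au⁺] = 1·log(0.00407) − log Q = -2.3904 − (-0.7601) = -1.6303; [Au⁺] = 10^(-1.6303) ≈ 0.023 M.

0.023 M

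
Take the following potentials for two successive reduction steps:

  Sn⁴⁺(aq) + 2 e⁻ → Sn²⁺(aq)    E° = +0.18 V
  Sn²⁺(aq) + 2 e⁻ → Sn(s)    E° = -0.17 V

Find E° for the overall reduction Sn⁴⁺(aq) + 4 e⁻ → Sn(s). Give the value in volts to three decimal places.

+0.005 V

Standard free energies of sequential steps add: ΔG°₃ = ΔG°₁ + ΔG°₂, so n₃E°₃ = n₁E°₁ + n₂E°₂.
E°₃ = (2×+0.18 + 2×-0.17) / 4 = (+0.020) / 4 = +0.005 V.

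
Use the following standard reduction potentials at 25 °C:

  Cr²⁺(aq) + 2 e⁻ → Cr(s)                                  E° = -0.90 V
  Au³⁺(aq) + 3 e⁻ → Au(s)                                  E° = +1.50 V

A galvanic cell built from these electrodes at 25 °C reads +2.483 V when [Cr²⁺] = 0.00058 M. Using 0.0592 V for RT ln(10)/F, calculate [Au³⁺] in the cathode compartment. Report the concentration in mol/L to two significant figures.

Au³⁺/Au is the cathode, Cr²⁺/Cr the anode: E°cell = +2.40 V, n = 6.
Overall reaction: 2 Au³⁺(aq) + 3 Cr(s) → 2 Au(s) + 3 Cr²⁺(aq); Q = [Cr²⁺]^3/[Au³⁺]^2.
From E = E° − (0.0592/n) log Q: log Q = (E° − E)·n/0.0592 = (+2.40 − (+2.483))·6/0.0592 = -8.4122.
So 2·log[Au³⁺] = 3·log(0.00058) − log Q = -9.7097 − (-8.4122) = -1.2975; log[Au³⁺] = -1.2975 / 2 = -0.6488; [Au³⁺] = 10^(-0.6488) ≈ 0.22 M.

0.22 M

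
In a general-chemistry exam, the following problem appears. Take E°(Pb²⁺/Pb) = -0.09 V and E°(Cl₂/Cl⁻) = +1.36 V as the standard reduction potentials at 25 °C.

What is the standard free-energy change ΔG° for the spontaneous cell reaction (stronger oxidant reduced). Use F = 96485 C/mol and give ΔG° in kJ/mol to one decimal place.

-279.8 kJ/mol

Cl₂/Cl⁻ (E° = +1.36 V) is the cathode; Pb²⁺/Pb (E° = -0.09 V) is the anode, so E°cell = +1.45 V.
Balancing electrons gives n = 2 (lcm of 2 and 2).
ΔG° = −nFE° = −(2)(96485)(+1.45) = -279,806 J = -279.8 kJ/mol.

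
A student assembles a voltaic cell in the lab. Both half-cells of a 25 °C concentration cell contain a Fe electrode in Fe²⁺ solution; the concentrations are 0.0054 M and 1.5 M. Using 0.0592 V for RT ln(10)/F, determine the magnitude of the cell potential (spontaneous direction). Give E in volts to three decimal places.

For a concentration cell E°cell = 0. The 1.5 M side is the cathode (reduction is favoured where [Fe²⁺] is higher).
With n = 2, E = −(0.0592/2) log([Fe²⁺]ₐₙ/[Fe²⁺]꜀ₐₜ) = −(0.0592/2) log(0.0054/1.5) = −(0.0592/2)(-2.444) = +0.072 V.

+0.072 V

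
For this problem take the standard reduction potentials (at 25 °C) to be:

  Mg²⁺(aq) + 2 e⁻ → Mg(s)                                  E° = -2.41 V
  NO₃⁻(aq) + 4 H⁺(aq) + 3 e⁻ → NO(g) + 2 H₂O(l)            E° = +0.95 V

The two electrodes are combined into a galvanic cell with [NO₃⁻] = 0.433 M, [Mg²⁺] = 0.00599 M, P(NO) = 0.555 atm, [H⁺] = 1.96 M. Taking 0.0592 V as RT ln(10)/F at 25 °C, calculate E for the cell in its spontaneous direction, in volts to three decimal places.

NO₃⁻/NO is the cathode (higher E°), Mg²⁺/Mg the anode: E°cell = +0.95 − (-2.41) = +3.36 V, n = 6.
Overall: 2 NO₃⁻(aq) + 8 H⁺(aq) + 3 Mg(s) → 2 NO(g) + 4 H₂O(l) + 3 Mg²⁺(aq)
Q = P(NO)^2·[Mg²⁺]^3 / ([NO₃⁻]^2·[H⁺]^8); log Q = -8.790.
E = E° − (0.0592/n) log Q = +3.36 − (0.0592/6)(-8.790) = +3.447 V.

+3.447 V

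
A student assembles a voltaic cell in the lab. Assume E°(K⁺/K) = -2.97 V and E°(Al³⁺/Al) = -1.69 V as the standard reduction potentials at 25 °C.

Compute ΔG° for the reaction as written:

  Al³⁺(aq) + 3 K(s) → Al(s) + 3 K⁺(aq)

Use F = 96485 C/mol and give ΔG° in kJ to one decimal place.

-370.5 kJ

As written, Al³⁺/Al is reduced (cathode) and K⁺/K is oxidised (anode), so E°cell = (-1.69) − (-2.97) = +1.28 V.
Balancing electrons gives n = 3.
ΔG° = −nFE° = −(3)(96485)(+1.28) = -370,502 J = -370.5 kJ.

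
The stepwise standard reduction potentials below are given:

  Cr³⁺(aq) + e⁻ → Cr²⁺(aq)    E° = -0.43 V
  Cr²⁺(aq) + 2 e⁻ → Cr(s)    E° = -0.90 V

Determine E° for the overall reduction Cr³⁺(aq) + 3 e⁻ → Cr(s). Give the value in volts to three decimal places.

Adding the free-energy changes (−nFE°) of the two steps gives −n₃FE°₃ = −n₁FE°₁ − n₂FE°₂.
E°₃ = (1×-0.43 + 2×-0.90) / 3 = (-2.230) / 3 = -0.743 V.

-0.743 V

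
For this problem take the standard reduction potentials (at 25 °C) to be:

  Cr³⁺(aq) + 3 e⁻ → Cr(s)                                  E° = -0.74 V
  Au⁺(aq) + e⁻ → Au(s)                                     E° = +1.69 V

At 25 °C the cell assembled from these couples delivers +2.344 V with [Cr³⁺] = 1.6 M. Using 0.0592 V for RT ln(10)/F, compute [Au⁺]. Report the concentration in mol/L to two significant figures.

0.041 M

Au⁺/Au is the cathode, Cr³⁺/Cr the anode: E°cell = +2.43 V, n = 3.
Overall reaction: 3 Au⁺(aq) + Cr(s) → 3 Au(s) + Cr³⁺(aq); Q = [Cr³⁺]^1/[Au⁺]^3.
From E = E° − (0.0592/n) log Q: log Q = (E° − E)·n/0.0592 = (+2.43 − (+2.344))·3/0.0592 = 4.3581.
So 3·log[Au⁺] = 1·log(1.6) − log Q = 0.2041 − (4.3581) = -4.1540; log[Au⁺] = -4.1540 / 3 = -1.3847; [Au⁺] = 10^(-1.3847) ≈ 0.041 M.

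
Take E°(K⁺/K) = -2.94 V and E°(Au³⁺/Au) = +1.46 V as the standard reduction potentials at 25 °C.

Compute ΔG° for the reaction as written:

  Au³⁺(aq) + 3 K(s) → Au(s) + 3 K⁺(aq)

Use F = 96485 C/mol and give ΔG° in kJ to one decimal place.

-1273.6 kJ

As written, Au³⁺/Au is reduced (cathode) and K⁺/K is oxidised (anode), so E°cell = (+1.46) − (-2.94) = +4.40 V.
Balancing electrons gives n = 3.
ΔG° = −nFE° = −(3)(96485)(+4.40) = -1,273,602 J = -1273.6 kJ.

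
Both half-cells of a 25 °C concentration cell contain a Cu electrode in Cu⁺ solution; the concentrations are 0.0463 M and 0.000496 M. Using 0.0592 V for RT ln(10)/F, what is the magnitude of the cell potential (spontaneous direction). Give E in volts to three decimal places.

For a concentration cell E°cell = 0. The 0.0463 M side is the cathode (reduction is favoured where [Cu⁺] is higher).
With n = 1, E = −(0.0592/1) log([Cu⁺]ₐₙ/[Cu⁺]꜀ₐₜ) = −(0.0592/1) log(0.000496/0.0463) = −(0.0592/1)(-1.970) = +0.117 V.

+0.117 V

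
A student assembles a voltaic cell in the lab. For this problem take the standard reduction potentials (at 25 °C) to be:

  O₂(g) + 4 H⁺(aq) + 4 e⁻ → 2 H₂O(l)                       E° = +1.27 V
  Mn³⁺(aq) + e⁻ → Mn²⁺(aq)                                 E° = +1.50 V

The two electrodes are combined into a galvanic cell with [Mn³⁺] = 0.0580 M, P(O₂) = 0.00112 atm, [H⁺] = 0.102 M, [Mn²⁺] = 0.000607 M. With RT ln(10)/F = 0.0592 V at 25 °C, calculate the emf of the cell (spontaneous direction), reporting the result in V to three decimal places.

+0.450 V

Mn³⁺/Mn²⁺ is the cathode (higher E°), O₂/H₂O the anode: E°cell = +1.50 − (+1.27) = +0.23 V, n = 4.
Overall: 4 Mn³⁺(aq) + 2 H₂O(l) → 4 Mn²⁺(aq) + O₂(g) + 4 H⁺(aq)
Q = [Mn²⁺]^4·P(O₂)·[H⁺]^4 / ([Mn³⁺]^4); log Q = -14.837.
E = E° − (0.0592/n) log Q = +0.23 − (0.0592/4)(-14.837) = +0.450 V.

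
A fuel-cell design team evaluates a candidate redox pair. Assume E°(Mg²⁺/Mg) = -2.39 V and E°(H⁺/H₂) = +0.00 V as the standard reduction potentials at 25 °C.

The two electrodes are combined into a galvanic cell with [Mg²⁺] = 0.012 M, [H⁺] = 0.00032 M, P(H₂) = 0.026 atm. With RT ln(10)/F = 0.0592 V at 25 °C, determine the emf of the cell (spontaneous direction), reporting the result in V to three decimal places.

H⁺/H₂ is the cathode (higher E°), Mg²⁺/Mg the anode: E°cell = +0.00 − (-2.39) = +2.39 V, n = 2.
Overall: 2 H⁺(aq) + Mg(s) → H₂(g) + Mg²⁺(aq)
Q = P(H₂)·[Mg²⁺] / ([H⁺]^2); log Q = 3.484.
E = E° − (0.0592/n) log Q = +2.39 − (0.0592/2)(3.484) = +2.287 V.

+2.287 V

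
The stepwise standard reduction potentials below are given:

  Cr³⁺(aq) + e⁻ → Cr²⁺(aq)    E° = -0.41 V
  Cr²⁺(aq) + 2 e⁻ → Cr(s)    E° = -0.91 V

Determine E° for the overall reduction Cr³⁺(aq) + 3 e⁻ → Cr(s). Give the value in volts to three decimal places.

-0.743 V

Adding the free-energy changes (−nFE°) of the two steps gives −n₃FE°₃ = −n₁FE°₁ − n₂FE°₂.
E°₃ = (1×-0.41 + 2×-0.91) / 3 = (-2.230) / 3 = -0.743 V.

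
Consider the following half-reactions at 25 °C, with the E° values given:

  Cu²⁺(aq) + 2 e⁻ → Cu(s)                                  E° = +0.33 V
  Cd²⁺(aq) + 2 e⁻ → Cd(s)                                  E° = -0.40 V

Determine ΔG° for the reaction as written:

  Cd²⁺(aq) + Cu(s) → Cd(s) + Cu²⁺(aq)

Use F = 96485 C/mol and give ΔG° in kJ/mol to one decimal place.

As written, Cd²⁺/Cd is reduced (cathode) and Cu²⁺/Cu is oxidised (anode), so E°cell = (-0.40) − (+0.33) = -0.73 V.
Balancing electrons gives n = 2.
ΔG° = −nFE° = −(2)(96485)(-0.73) = 140,868 J = +140.9 kJ/mol.

+140.9 kJ/mol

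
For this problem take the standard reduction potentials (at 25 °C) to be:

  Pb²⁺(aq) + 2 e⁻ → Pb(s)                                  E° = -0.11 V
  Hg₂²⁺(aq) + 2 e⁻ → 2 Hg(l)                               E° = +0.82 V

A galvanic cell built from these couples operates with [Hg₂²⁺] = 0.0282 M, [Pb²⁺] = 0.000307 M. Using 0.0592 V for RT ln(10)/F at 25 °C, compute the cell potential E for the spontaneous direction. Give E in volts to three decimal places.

+0.988 V

Hg₂²⁺/Hg is the cathode (higher E°), Pb²⁺/Pb the anode: E°cell = +0.82 − (-0.11) = +0.93 V, n = 2.
Overall: Hg₂²⁺(aq) + Pb(s) → 2 Hg(l) + Pb²⁺(aq)
Q = [Pb²⁺] / ([Hg₂²⁺]); log Q = -1.963.
E = E° − (0.0592/n) log Q = +0.93 − (0.0592/2)(-1.963) = +0.988 V.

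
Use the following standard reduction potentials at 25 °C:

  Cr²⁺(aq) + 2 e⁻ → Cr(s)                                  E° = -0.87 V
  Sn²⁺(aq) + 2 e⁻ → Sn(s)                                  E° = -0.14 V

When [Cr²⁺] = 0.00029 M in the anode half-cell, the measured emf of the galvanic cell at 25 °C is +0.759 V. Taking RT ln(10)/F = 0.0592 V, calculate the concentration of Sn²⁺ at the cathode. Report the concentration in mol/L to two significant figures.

0.0028 M

Sn²⁺/Sn is the cathode, Cr²⁺/Cr the anode: E°cell = +0.73 V, n = 2.
Overall reaction: Sn²⁺(aq) + Cr(s) → Sn(s) + Cr²⁺(aq); Q = [Cr²⁺]^1/[Sn²⁺]^1.
From E = E° − (0.0592/n) log Q: log Q = (E° − E)·n/0.0592 = (+0.73 − (+0.759))·2/0.0592 = -0.9797.
So 1·log[Sn²⁺] = 1·log(0.00029) − log Q = -3.5376 − (-0.9797) = -2.5579; [Sn²⁺] = 10^(-2.5579) ≈ 0.0028 M.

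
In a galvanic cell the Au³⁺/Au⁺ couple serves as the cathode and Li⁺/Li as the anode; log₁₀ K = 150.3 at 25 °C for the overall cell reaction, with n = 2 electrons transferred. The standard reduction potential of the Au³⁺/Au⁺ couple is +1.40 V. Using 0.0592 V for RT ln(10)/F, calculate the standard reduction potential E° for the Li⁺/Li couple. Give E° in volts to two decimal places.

E°cell = (0.0592/n)·log K = (0.0592/2)(150.3) = +4.449 V.
Since Au³⁺/Au⁺ is the cathode and Li⁺/Li the anode, E°cell = E°(Au³⁺/Au⁺) − E°(Li⁺/Li).
So E°(Li⁺/Li) = E°(Au³⁺/Au⁺) − E°cell = (+1.40) − (+4.449) = -3.05 V.

-3.05 V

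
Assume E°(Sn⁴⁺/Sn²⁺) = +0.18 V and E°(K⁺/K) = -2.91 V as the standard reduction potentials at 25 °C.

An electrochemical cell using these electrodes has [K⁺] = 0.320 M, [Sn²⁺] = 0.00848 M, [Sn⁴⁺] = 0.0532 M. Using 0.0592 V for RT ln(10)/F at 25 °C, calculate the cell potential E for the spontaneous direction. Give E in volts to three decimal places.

+3.143 V

Sn⁴⁺/Sn²⁺ is the cathode (higher E°), K⁺/K the anode: E°cell = +0.18 − (-2.91) = +3.09 V, n = 2.
Overall: Sn⁴⁺(aq) + 2 K(s) → Sn²⁺(aq) + 2 K⁺(aq)
Q = [Sn²⁺]·[K⁺]^2 / ([Sn⁴⁺]); log Q = -1.787.
E = E° − (0.0592/n) log Q = +3.09 − (0.0592/2)(-1.787) = +3.143 V.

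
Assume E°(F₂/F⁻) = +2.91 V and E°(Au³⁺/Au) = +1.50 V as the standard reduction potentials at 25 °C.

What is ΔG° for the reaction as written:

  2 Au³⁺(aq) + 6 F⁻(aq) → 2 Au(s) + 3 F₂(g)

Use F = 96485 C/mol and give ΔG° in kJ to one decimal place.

+816.3 kJ

As written, Au³⁺/Au is reduced (cathode) and F₂/F⁻ is oxidised (anode), so E°cell = (+1.50) − (+2.91) = -1.41 V.
Balancing electrons gives n = 6.
ΔG° = −nFE° = −(6)(96485)(-1.41) = 816,263 J = +816.3 kJ.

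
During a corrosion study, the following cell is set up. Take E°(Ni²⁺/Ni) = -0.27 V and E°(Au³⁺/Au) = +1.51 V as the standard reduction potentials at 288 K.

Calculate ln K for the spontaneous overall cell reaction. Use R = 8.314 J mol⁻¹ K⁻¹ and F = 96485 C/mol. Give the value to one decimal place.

Cathode: Au³⁺/Au; anode: Ni²⁺/Ni. E°cell = (+1.51) − (-0.27) = +1.78 V, with n = 6.
ΔG° = −nFE° = −RT ln K, so ln K = nFE°/(RT) = (6)(96485)(+1.78) / ((8.314)(288)) = 430.357.

430.4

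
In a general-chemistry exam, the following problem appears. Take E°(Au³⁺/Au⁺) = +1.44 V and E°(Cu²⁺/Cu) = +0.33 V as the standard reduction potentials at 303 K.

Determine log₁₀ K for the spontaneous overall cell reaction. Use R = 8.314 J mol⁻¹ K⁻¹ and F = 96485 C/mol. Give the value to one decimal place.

36.9

Cathode: Au³⁺/Au⁺; anode: Cu²⁺/Cu. E°cell = (+1.44) − (+0.33) = +1.11 V, with n = 2.
ΔG° = −nFE° = −RT ln K, so ln K = nFE°/(RT) = (2)(96485)(+1.11) / ((8.314)(303)) = 85.028.
log₁₀ K = 85.028 / ln 10 = 36.9.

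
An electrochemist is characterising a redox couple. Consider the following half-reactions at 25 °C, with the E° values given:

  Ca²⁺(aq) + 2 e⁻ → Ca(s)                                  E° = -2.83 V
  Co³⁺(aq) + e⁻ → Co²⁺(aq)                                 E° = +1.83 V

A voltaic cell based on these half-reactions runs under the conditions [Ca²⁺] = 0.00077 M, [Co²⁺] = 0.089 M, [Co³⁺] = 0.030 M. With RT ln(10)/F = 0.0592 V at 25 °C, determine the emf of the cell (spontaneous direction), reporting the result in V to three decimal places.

Co³⁺/Co²⁺ is the cathode (higher E°), Ca²⁺/Ca the anode: E°cell = +1.83 − (-2.83) = +4.66 V, n = 2.
Overall: 2 Co³⁺(aq) + Ca(s) → 2 Co²⁺(aq) + Ca²⁺(aq)
Q = [Co²⁺]^2·[Ca²⁺] / ([Co³⁺]^2); log Q = -2.169.
E = E° − (0.0592/n) log Q = +4.66 − (0.0592/2)(-2.169) = +4.724 V.

+4.724 V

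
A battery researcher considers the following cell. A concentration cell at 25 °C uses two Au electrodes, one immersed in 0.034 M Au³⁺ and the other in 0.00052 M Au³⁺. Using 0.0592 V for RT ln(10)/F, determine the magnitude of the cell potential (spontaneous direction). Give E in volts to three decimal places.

+0.036 V

For a concentration cell E°cell = 0. The 0.034 M side is the cathode (reduction is favoured where [Au³⁺] is higher).
With n = 3, E = −(0.0592/3) log([Au³⁺]ₐₙ/[Au³⁺]꜀ₐₜ) = −(0.0592/3) log(0.00052/0.034) = −(0.0592/3)(-1.815) = +0.036 V.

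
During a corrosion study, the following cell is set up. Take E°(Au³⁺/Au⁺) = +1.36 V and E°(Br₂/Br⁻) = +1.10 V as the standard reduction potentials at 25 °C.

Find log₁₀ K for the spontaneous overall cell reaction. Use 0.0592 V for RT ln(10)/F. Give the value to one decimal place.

8.8

Cathode: Au³⁺/Au⁺; anode: Br₂/Br⁻. E°cell = +0.26 V, n = 2.
log K = nE°cell / 0.0592 = (2)(+0.26) / 0.0592 = 8.8.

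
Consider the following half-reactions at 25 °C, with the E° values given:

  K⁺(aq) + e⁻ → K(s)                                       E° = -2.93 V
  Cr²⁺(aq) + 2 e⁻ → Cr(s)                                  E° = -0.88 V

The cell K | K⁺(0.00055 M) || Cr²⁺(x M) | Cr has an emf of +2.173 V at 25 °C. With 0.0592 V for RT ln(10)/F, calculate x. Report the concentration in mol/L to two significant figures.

0.0043 M

Cr²⁺/Cr is the cathode, K⁺/K the anode: E°cell = +2.05 V, n = 2.
Overall reaction: Cr²⁺(aq) + 2 K(s) → Cr(s) + 2 K⁺(aq); Q = [K⁺]^2/[Cr²⁺]^1.
From E = E° − (0.0592/n) log Q: log Q = (E° − E)·n/0.0592 = (+2.05 − (+2.173))·2/0.0592 = -4.1554.
So 1·log[Cr²⁺] = 2·log(0.00055) − log Q = -6.5193 − (-4.1554) = -2.3639; [Cr²⁺] = 10^(-2.3639) ≈ 0.0043 M.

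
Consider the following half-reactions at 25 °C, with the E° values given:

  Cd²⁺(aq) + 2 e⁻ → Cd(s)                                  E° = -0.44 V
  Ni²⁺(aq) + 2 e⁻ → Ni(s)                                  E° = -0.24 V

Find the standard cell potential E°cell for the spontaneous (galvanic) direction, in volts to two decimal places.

+0.20 V

The Ni²⁺/Ni couple has the higher reduction potential, so it is the cathode; Cd²⁺/Cd is oxidised at the anode.
E°cell = E°(cathode) − E°(anode) = (-0.24) − (-0.44) = +0.20 V.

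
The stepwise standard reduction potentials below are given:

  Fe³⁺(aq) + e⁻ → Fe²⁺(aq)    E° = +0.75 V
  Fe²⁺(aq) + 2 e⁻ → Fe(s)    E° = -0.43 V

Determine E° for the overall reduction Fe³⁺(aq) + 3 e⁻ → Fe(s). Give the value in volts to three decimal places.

-0.037 V

Standard free energies of sequential steps add: ΔG°₃ = ΔG°₁ + ΔG°₂, so n₃E°₃ = n₁E°₁ + n₂E°₂.
E°₃ = (1×+0.75 + 2×-0.43) / 3 = (-0.110) / 3 = -0.037 V.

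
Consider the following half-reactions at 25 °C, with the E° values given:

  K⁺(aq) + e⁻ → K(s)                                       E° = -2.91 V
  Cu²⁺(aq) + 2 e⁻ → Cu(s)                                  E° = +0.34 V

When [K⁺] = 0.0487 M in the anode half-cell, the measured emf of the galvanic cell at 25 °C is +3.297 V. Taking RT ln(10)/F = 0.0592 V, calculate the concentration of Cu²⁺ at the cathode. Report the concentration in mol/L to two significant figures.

0.092 M

Cu²⁺/Cu is the cathode, K⁺/K the anode: E°cell = +3.25 V, n = 2.
Overall reaction: Cu²⁺(aq) + 2 K(s) → Cu(s) + 2 K⁺(aq); Q = [K⁺]^2/[Cu²⁺]^1.
From E = E° − (0.0592/n) log Q: log Q = (E° − E)·n/0.0592 = (+3.25 − (+3.297))·2/0.0592 = -1.5878.
So 1·log[Cu²⁺] = 2·log(0.0487) − log Q = -2.6249 − (-1.5878) = -1.0371; [Cu²⁺] = 10^(-1.0371) ≈ 0.092 M.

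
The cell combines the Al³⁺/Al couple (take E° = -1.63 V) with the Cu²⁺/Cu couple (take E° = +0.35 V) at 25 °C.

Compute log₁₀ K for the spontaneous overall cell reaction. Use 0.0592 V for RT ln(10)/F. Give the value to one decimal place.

Cathode: Cu²⁺/Cu; anode: Al³⁺/Al. E°cell = +1.98 V, n = 6.
log K = nE°cell / 0.0592 = (6)(+1.98) / 0.0592 = 200.7.

200.7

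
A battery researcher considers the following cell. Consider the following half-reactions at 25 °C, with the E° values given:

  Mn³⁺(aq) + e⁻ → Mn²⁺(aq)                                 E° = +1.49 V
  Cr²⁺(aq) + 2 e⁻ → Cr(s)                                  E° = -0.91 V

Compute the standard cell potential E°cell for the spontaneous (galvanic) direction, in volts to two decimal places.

The Mn³⁺/Mn²⁺ couple has the higher reduction potential, so it is the cathode; Cr²⁺/Cr is oxidised at the anode.
E°cell = E°(cathode) − E°(anode) = (+1.49) − (-0.91) = +2.40 V.

+2.40 V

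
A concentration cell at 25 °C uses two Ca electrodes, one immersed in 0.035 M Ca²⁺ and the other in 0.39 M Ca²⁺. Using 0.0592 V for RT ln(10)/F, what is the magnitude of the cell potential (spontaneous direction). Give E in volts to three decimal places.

For a concentration cell E°cell = 0. The 0.39 M side is the cathode (reduction is favoured where [Ca²⁺] is higher).
With n = 2, E = −(0.0592/2) log([Ca²⁺]ₐₙ/[Ca²⁺]꜀ₐₜ) = −(0.0592/2) log(0.035/0.39) = −(0.0592/2)(-1.047) = +0.031 V.

+0.031 V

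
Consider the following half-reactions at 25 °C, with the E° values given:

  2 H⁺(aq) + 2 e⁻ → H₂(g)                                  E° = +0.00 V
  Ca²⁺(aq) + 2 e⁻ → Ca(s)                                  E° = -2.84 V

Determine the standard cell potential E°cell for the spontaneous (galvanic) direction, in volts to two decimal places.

The H⁺/H₂ couple has the higher reduction potential, so it is the cathode; Ca²⁺/Ca is oxidised at the anode.
E°cell = E°(cathode) − E°(anode) = (+0.00) − (-2.84) = +2.84 V.
Since E°cell > 0, the reaction is spontaneous under standard conditions.

+2.84 V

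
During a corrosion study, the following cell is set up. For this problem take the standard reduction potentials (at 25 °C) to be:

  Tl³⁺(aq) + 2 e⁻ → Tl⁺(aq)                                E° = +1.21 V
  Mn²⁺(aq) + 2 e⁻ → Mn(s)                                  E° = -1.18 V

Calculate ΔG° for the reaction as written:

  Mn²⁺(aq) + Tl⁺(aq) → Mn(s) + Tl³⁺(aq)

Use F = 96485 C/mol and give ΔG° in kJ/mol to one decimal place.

As written, Mn²⁺/Mn is reduced (cathode) and Tl³⁺/Tl⁺ is oxidised (anode), so E°cell = (-1.18) − (+1.21) = -2.39 V.
Balancing electrons gives n = 2.
ΔG° = −nFE° = −(2)(96485)(-2.39) = 461,198 J = +461.2 kJ/mol.

+461.2 kJ/mol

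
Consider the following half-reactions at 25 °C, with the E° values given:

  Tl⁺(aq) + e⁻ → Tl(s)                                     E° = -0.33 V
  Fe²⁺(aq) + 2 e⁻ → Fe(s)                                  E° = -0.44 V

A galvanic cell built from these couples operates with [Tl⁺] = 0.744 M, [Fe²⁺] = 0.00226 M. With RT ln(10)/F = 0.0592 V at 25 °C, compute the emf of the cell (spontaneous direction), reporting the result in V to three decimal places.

Tl⁺/Tl is the cathode (higher E°), Fe²⁺/Fe the anode: E°cell = -0.33 − (-0.44) = +0.11 V, n = 2.
Overall: 2 Tl⁺(aq) + Fe(s) → 2 Tl(s) + Fe²⁺(aq)
Q = [Fe²⁺] / ([Tl⁺]^2); log Q = -2.389.
E = E° − (0.0592/n) log Q = +0.11 − (0.0592/2)(-2.389) = +0.181 V.

+0.181 V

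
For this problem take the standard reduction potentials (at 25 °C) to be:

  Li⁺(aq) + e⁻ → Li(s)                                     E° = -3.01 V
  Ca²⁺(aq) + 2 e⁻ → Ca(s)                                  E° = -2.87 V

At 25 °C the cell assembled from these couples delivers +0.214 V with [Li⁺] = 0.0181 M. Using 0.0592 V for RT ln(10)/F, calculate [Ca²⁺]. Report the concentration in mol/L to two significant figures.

Ca²⁺/Ca is the cathode, Li⁺/Li the anode: E°cell = +0.14 V, n = 2.
Overall reaction: Ca²⁺(aq) + 2 Li(s) → Ca(s) + 2 Li⁺(aq); Q = [Li⁺]^2/[Ca²⁺]^1.
From E = E° − (0.0592/n) log Q: log Q = (E° − E)·n/0.0592 = (+0.14 − (+0.214))·2/0.0592 = -2.5000.
So 1·log[Ca²⁺] = 2·log(0.0181) − log Q = -3.4846 − (-2.5000) = -0.9846; [Ca²⁺] = 10^(-0.9846) ≈ 0.10 M.

0.10 M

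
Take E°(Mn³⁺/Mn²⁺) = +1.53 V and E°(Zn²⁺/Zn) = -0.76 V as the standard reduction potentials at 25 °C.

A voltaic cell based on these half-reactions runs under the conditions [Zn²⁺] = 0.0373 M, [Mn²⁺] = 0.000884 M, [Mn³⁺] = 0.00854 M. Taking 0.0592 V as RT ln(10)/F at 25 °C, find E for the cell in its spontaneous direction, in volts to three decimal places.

+2.391 V

Mn³⁺/Mn²⁺ is the cathode (higher E°), Zn²⁺/Zn the anode: E°cell = +1.53 − (-0.76) = +2.29 V, n = 2.
Overall: 2 Mn³⁺(aq) + Zn(s) → 2 Mn²⁺(aq) + Zn²⁺(aq)
Q = [Mn²⁺]^2·[Zn²⁺] / ([Mn³⁺]^2); log Q = -3.398.
E = E° − (0.0592/n) log Q = +2.29 − (0.0592/2)(-3.398) = +2.391 V.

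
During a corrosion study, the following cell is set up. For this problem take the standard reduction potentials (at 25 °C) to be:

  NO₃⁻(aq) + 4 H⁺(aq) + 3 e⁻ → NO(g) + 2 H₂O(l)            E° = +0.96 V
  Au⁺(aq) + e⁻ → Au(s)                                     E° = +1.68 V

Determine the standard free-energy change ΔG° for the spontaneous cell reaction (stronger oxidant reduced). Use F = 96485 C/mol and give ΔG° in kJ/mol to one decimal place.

-208.4 kJ/mol

Au⁺/Au (E° = +1.68 V) is the cathode; NO₃⁻/NO (E° = +0.96 V) is the anode, so E°cell = +0.72 V.
Balancing electrons gives n = 3 (lcm of 1 and 3).
ΔG° = −nFE° = −(3)(96485)(+0.72) = -208,408 J = -208.4 kJ/mol.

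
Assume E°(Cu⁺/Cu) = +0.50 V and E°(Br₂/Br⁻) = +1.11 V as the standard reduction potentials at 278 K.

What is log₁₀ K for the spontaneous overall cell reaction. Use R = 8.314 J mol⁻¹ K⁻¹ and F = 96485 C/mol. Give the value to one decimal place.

22.1

Cathode: Br₂/Br⁻; anode: Cu⁺/Cu. E°cell = (+1.11) − (+0.50) = +0.61 V, with n = 2.
ΔG° = −nFE° = −RT ln K, so ln K = nFE°/(RT) = (2)(96485)(+0.61) / ((8.314)(278)) = 50.929.
log₁₀ K = 50.929 / ln 10 = 22.1.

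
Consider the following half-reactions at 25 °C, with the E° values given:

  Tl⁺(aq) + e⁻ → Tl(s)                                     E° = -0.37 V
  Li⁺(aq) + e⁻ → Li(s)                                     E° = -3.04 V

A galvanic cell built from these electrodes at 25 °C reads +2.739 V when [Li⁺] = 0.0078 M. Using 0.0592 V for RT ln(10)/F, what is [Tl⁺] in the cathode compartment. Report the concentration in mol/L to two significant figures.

Tl⁺/Tl is the cathode, Li⁺/Li the anode: E°cell = +2.67 V, n = 1.
Overall reaction: Tl⁺(aq) + Li(s) → Tl(s) + Li⁺(aq); Q = [Li⁺]^1/[Tl⁺]^1.
From E = E° − (0.0592/n) log Q: log Q = (E° − E)·n/0.0592 = (+2.67 − (+2.739))·1/0.0592 = -1.1655.
So 1·log[Tl⁺] = 1·log(0.0078) − log Q = -2.1079 − (-1.1655) = -0.9424; [Tl⁺] = 10^(-0.9424) ≈ 0.11 M.

0.11 M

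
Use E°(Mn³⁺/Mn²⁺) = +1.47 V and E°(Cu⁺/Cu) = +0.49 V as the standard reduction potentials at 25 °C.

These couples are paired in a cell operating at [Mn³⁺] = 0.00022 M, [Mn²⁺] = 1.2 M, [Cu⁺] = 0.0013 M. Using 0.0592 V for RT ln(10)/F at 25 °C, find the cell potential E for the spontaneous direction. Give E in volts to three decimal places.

+0.930 V

Mn³⁺/Mn²⁺ is the cathode (higher E°), Cu⁺/Cu the anode: E°cell = +1.47 − (+0.49) = +0.98 V, n = 1.
Overall: Mn³⁺(aq) + Cu(s) → Mn²⁺(aq) + Cu⁺(aq)
Q = [Mn²⁺]·[Cu⁺] / ([Mn³⁺]); log Q = 0.851.
E = E° − (0.0592/n) log Q = +0.98 − (0.0592/1)(0.851) = +0.930 V.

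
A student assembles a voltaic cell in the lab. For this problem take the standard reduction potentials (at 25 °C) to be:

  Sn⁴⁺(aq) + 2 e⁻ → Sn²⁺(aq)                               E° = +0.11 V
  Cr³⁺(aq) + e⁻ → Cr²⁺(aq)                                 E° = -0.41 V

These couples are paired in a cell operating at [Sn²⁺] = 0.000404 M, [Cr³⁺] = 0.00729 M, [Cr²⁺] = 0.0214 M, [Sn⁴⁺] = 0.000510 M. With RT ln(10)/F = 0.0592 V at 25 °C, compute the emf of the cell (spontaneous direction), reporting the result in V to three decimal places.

Sn⁴⁺/Sn²⁺ is the cathode (higher E°), Cr³⁺/Cr²⁺ the anode: E°cell = +0.11 − (-0.41) = +0.52 V, n = 2.
Overall: Sn⁴⁺(aq) + 2 Cr²⁺(aq) → Sn²⁺(aq) + 2 Cr³⁺(aq)
Q = [Sn²⁺]·[Cr³⁺]^2 / ([Sn⁴⁺]·[Cr²⁺]^2); log Q = -1.037.
E = E° − (0.0592/n) log Q = +0.52 − (0.0592/2)(-1.037) = +0.551 V.

+0.551 V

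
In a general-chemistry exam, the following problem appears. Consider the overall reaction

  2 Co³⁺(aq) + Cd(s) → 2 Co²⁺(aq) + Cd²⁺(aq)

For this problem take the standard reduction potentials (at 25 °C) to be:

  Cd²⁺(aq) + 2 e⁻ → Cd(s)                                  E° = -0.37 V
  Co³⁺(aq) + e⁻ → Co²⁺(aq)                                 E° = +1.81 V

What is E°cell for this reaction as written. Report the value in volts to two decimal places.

+2.18 V

The Co³⁺/Co²⁺ couple has the higher reduction potential, so it is the cathode; Cd²⁺/Cd is oxidised at the anode.
E°cell = E°(cathode) − E°(anode) = (+1.81) − (-0.37) = +2.18 V.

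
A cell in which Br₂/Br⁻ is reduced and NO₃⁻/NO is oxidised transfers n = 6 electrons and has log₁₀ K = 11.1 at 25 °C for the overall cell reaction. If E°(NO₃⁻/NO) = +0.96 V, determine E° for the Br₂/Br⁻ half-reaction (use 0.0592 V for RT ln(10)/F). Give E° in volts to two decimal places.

E°cell = (0.0592/n)·log K = (0.0592/6)(11.1) = +0.110 V.
Since Br₂/Br⁻ is the cathode and NO₃⁻/NO the anode, E°cell = E°(Br₂/Br⁻) − E°(NO₃⁻/NO).
So E°(Br₂/Br⁻) = E°cell + E°(NO₃⁻/NO) = +0.110 + (+0.96) = +1.07 V.

+1.07 V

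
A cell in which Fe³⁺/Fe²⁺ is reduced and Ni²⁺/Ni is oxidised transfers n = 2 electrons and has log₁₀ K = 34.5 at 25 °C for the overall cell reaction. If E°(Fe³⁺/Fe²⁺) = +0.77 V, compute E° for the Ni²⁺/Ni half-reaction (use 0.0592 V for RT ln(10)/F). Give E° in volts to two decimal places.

E°cell = (0.0592/n)·log K = (0.0592/2)(34.5) = +1.021 V.
Since Fe³⁺/Fe²⁺ is the cathode and Ni²⁺/Ni the anode, E°cell = E°(Fe³⁺/Fe²⁺) − E°(Ni²⁺/Ni).
So E°(Ni²⁺/Ni) = E°(Fe³⁺/Fe²⁺) − E°cell = (+0.77) − (+1.021) = -0.25 V.

-0.25 V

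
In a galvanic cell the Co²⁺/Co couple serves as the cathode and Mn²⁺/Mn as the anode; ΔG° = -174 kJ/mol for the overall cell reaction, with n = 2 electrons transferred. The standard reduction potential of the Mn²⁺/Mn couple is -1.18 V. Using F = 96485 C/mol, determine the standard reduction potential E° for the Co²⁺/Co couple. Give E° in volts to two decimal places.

-0.28 V

E°cell = −ΔG°/(nF) = −(-174×10³)/((2)(96485)) = +0.902 V.
Since Co²⁺/Co is the cathode and Mn²⁺/Mn the anode, E°cell = E°(Co²⁺/Co) − E°(Mn²⁺/Mn).
So E°(Co²⁺/Co) = E°cell + E°(Mn²⁺/Mn) = +0.902 + (-1.18) = -0.28 V.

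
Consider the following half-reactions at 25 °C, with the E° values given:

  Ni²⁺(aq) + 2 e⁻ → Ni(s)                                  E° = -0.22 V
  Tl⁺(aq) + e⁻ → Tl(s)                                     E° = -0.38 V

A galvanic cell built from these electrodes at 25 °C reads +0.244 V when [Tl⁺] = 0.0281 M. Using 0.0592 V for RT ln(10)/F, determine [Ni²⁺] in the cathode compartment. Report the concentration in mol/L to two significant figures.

Ni²⁺/Ni is the cathode, Tl⁺/Tl the anode: E°cell = +0.16 V, n = 2.
Overall reaction: Ni²⁺(aq) + 2 Tl(s) → Ni(s) + 2 Tl⁺(aq); Q = [Tl⁺]^2/[Ni²⁺]^1.
From E = E° − (0.0592/n) log Q: log Q = (E° − E)·n/0.0592 = (+0.16 − (+0.244))·2/0.0592 = -2.8378.
So 1·log[Ni²⁺] = 2·log(0.0281) − log Q = -3.1026 − (-2.8378) = -0.2648; [Ni²⁺] = 10^(-0.2648) ≈ 0.54 M.

0.54 M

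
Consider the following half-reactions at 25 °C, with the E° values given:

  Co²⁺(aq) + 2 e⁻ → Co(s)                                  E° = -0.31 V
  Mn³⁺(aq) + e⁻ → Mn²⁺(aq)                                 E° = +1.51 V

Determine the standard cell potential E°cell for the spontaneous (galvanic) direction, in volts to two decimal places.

+1.82 V

The Mn³⁺/Mn²⁺ couple has the higher reduction potential, so it is the cathode; Co²⁺/Co is oxidised at the anode.
E°cell = E°(cathode) − E°(anode) = (+1.51) − (-0.31) = +1.82 V.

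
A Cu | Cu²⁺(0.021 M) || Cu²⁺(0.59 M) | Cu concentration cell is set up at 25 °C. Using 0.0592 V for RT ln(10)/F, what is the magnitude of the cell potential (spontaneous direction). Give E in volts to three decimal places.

+0.043 V

For a concentration cell E°cell = 0. The 0.59 M side is the cathode (reduction is favoured where [Cu²⁺] is higher).
With n = 2, E = −(0.0592/2) log([Cu²⁺]ₐₙ/[Cu²⁺]꜀ₐₜ) = −(0.0592/2) log(0.021/0.59) = −(0.0592/2)(-1.449) = +0.043 V.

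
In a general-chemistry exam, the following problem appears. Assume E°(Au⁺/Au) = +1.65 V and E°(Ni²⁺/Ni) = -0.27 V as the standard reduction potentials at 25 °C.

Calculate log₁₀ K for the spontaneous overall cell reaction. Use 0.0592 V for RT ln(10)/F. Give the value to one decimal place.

Cathode: Au⁺/Au; anode: Ni²⁺/Ni. E°cell = +1.92 V, n = 2.
log K = nE°cell / 0.0592 = (2)(+1.92) / 0.0592 = 64.9.

64.9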